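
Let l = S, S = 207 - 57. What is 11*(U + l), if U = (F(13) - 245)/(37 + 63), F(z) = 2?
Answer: 162327/100 ≈ 1623.3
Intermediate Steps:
S = 150
U = -243/100 (U = (2 - 245)/(37 + 63) = -243/100 ≈ -2.4300)
l = 150
11*(U + l) = 11*(-243/100 + 150) = 11*(14757/100) = 162327/100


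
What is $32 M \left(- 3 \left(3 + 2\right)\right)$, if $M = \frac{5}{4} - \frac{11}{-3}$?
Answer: $-2360$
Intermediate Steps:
$M = \frac{59}{12}$ ($M = 5 \cdot \frac{1}{4} - - \frac{11}{3} = \frac{5}{4} + \frac{11}{3} = \frac{59}{12} \approx 4.9167$)
$32 M \left(- 3 \left(3 + 2\right)\right) = 32 \cdot \frac{59}{12} \left(- 3 \left(3 + 2\right)\right) = \frac{472 \left(\left(-3\right) 5\right)}{3} = \frac{472}{3} \left(-15\right) = -2360$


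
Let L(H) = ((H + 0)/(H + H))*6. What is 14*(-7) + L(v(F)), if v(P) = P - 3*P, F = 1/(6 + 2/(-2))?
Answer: -95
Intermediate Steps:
F = 1/5 (F = 1/(6 + 2*(-1/2)) = 1/(6 - 1) = 1/5 ≈ 0.20000)
v(P) = -2*P
L(H) = 3 (L(H) = (H/((2*H)))*6 = (H*(1/(2*H)))*6 = (1/2)*6 = 3)
14*(-7) + L(v(F)) = 14*(-7) + 3 = -98 + 3 = -95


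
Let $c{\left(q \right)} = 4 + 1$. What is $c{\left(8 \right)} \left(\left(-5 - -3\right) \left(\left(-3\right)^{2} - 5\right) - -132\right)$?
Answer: $620$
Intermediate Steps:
$c{\left(q \right)} = 5$
$c{\left(8 \right)} \left(\left(-5 - -3\right) \left(\left(-3\right)^{2} - 5\right) - -132\right) = 5 \left(\left(-5 - -3\right) \left(\left(-3\right)^{2} - 5\right) - -132\right) = 5 \left(\left(-5 + 3\right) \left(9 - 5\right) + 132\right) = 5 \left(\left(-2\right) 4 + 132\right) = 5 \left(-8 + 132\right) = 5 \cdot 124 = 620$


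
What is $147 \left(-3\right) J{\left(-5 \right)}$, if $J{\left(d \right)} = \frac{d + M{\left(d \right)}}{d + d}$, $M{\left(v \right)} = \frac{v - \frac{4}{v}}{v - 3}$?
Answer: $- \frac{78939}{400} \approx -197.35$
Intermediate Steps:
$M{\left(v \right)} = \frac{v - \frac{4}{v}}{-3 + v}$
$J{\left(d \right)} = \frac{d + \frac{-4 + d^{2}}{d \left(-3 + d\right)}}{2 d}$ ($J{\left(d \right)} = \frac{d + \frac{-4 + d^{2}}{d \left(-3 + d\right)}}{d + d} = \frac{d + \frac{-4 + d^{2}}{d \left(-3 + d\right)}}{2 d}$)
$147 \left(-3\right) J{\left(-5 \right)} = 147 \left(-3\right) \frac{-2 + \frac{\left(-5\right)^{3}}{2} - \left(-5\right)^{2}}{25 \left(-3 - 5\right)} = - 441 \frac{-2 + \frac{1}{2} \left(-125\right) - 25}{25 \left(-8\right)} = - 441 \cdot \frac{1}{25} \left(- \frac{1}{8}\right) \left(-2 - \frac{125}{2} - 25\right) = - 441 \cdot \frac{1}{25} \left(- \frac{1}{8}\right) \left(- \frac{179}{2}\right) = \left(-441\right) \frac{179}{400} = - \frac{78939}{400}$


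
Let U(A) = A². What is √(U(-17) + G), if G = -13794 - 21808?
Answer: I*√35313 ≈ 187.92*I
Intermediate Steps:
G = -35602
√(U(-17) + G) = √((-17)² - 35602) = √(289 - 35602) = √(-35313) = I*√35313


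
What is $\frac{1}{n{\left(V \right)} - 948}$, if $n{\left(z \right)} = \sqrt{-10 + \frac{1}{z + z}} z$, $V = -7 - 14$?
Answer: $- \frac{632}{602083} + \frac{i \sqrt{17682}}{1806249} \approx -0.0010497 + 7.3619 \cdot 10^{-5} i$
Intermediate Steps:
$V = -21$ ($V = -7 - 14 = -21$)
$n{\left(z \right)} = z \sqrt{-10 + \frac{1}{2 z}}$ ($n{\left(z \right)} = \sqrt{-10 + \frac{1}{2 z}} z = z \sqrt{-10 + \frac{1}{2 z}}$)
$\frac{1}{n{\left(V \right)} - 948} = \frac{1}{\frac{1}{2} \left(-21\right) \sqrt{-40 + \frac{2}{-21}} - 948} = \frac{1}{\frac{1}{2} \left(-21\right) \sqrt{-40 + 2 \left(- \frac{1}{21}\right)} - 948} = \frac{1}{\frac{1}{2} \left(-21\right) \sqrt{-40 - \frac{2}{21}} - 948} = \frac{1}{\frac{1}{2} \left(-21\right) \sqrt{- \frac{842}{21}} - 948} = \frac{1}{\frac{1}{2} \left(-21\right) \frac{i \sqrt{17682}}{21} - 948} = \frac{1}{- \frac{i \sqrt{17682}}{2} - 948} = \frac{1}{-948 - \frac{i \sqrt{17682}}{2}}$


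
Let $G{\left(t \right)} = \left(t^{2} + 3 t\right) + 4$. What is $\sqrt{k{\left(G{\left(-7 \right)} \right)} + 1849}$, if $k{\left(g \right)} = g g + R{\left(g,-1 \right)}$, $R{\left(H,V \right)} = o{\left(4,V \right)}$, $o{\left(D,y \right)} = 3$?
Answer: $2 \sqrt{719} \approx 53.628$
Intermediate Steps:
$R{\left(H,V \right)} = 3$
$G{\left(t \right)} = 4 + t^{2} + 3 t$
$k{\left(g \right)} = 3 + g^{2}$ ($k{\left(g \right)} = g g + 3 = g^{2} + 3 = 3 + g^{2}$)
$\sqrt{k{\left(G{\left(-7 \right)} \right)} + 1849} = \sqrt{\left(3 + \left(4 + \left(-7\right)^{2} + 3 \left(-7\right)\right)^{2}\right) + 1849} = \sqrt{\left(3 + \left(4 + 49 - 21\right)^{2}\right) + 1849} = \sqrt{\left(3 + 32^{2}\right) + 1849} = \sqrt{\left(3 + 1024\right) + 1849} = \sqrt{1027 + 1849} = \sqrt{2876} = 2 \sqrt{719}$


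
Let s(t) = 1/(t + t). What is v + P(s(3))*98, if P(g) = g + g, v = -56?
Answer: -70/3 ≈ -23.333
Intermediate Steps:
s(t) = 1/(2*t)
P(g) = 2*g
v + P(s(3))*98 = -56 + (2*((½)/3))*98 = -56 + (2*((½)*(⅓)))*98 = -56 + (2*(⅙))*98 = -56 + (⅓)*98 = -56 + 98/3 = -70/3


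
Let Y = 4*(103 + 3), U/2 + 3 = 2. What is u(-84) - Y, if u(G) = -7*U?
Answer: -410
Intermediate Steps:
U = -2 (U = -6 + 2*2 = -6 + 4 = -2)
u(G) = 14 (u(G) = -7*(-2) = 14)
Y = 424 (Y = 4*106 = 424)
u(-84) - Y = 14 - 1*424 = 14 - 424 = -410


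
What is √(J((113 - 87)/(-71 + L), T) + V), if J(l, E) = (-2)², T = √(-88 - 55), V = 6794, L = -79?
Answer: √6798 ≈ 82.450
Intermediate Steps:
T = I*√143 (T = √(-143) = I*√143 ≈ 11.958*I)
J(l, E) = 4
√(J((113 - 87)/(-71 + L), T) + V) = √(4 + 6794) = √6798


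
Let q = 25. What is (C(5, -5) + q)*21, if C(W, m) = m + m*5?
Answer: -105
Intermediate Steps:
C(W, m) = 6*m (C(W, m) = m + 5*m = 6*m)
(C(5, -5) + q)*21 = (6*(-5) + 25)*21 = (-30 + 25)*21 = -5*21 = -105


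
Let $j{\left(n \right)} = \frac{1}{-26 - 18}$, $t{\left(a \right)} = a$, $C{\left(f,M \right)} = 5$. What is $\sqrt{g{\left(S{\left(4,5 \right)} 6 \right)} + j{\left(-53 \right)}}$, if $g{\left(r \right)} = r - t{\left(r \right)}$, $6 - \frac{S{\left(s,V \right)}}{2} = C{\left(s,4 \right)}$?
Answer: $\frac{i \sqrt{11}}{22} \approx 0.15076 i$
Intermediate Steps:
$S{\left(s,V \right)} = 2$ ($S{\left(s,V \right)} = 12 - 10 = 2$)
$j{\left(n \right)} = - \frac{1}{44}$ ($j{\left(n \right)} = \frac{1}{-44} = - \frac{1}{44}$)
$g{\left(r \right)} = 0$ ($g{\left(r \right)} = r - r = 0$)
$\sqrt{g{\left(S{\left(4,5 \right)} 6 \right)} + j{\left(-53 \right)}} = \sqrt{0 - \frac{1}{44}} = \sqrt{- \frac{1}{44}} = \frac{i \sqrt{11}}{22}$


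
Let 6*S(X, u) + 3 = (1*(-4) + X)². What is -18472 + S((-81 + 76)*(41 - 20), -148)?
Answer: -49477/3 ≈ -16492.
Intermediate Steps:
S(X, u) = -½ + (-4 + X)²/6 (S(X, u) = -½ + (1*(-4) + X)²/6 = -½ + (-4 + X)²/6)
-18472 + S((-81 + 76)*(41 - 20), -148) = -18472 + (-½ + (-4 + (-81 + 76)*(41 - 20))²/6) = -18472 + (-½ + (-4 - 5*21)²/6) = -18472 + (-½ + (-4 - 105)²/6) = -18472 + (-½ + (⅙)*(-109)²) = -18472 + (-½ + (⅙)*11881) = -18472 + (-½ + 11881/6) = -18472 + 5939/3 = -49477/3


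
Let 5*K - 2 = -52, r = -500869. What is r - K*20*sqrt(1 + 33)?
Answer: -500869 + 200*sqrt(34) ≈ -4.9970e+5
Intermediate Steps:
K = -10 (K = 2/5 + (1/5)*(-52) = 2/5 - 52/5 = -10)
r - K*20*sqrt(1 + 33) = -500869 - (-10*20)*sqrt(1 + 33) = -500869 - (-200)*sqrt(34) = -500869 + 200*sqrt(34)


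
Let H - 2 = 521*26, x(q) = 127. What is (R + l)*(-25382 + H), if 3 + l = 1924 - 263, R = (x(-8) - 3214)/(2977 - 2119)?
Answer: -2799681803/143 ≈ -1.9578e+7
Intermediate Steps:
H = 13548 (H = 2 + 521*26 = 2 + 13546 = 13548)
R = -1029/286 (R = (127 - 3214)/(2977 - 2119) = -3087/858 = -3087*1/858 = -1029/286 ≈ -3.5979)
l = 1658 (l = -3 + (1924 - 263) = -3 + 1661 = 1658)
(R + l)*(-25382 + H) = (-1029/286 + 1658)*(-25382 + 13548) = (473159/286)*(-11834) = -2799681803/143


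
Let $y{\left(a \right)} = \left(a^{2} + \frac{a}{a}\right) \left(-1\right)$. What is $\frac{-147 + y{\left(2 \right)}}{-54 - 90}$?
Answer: $\frac{19}{18} \approx 1.0556$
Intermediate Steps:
$y{\left(a \right)} = -1 - a^{2}$ ($y{\left(a \right)} = \left(a^{2} + 1\right) \left(-1\right) = \left(1 + a^{2}\right) \left(-1\right) = -1 - a^{2}$)
$\frac{-147 + y{\left(2 \right)}}{-54 - 90} = \frac{-147 - 5}{-54 - 90} = \frac{-147 - 5}{-144} = \left(-147 - 5\right) \left(- \frac{1}{144}\right) = \left(-152\right) \left(- \frac{1}{144}\right) = \frac{19}{18}$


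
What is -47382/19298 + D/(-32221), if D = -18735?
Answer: -582573696/310900429 ≈ -1.8738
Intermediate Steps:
-47382/19298 + D/(-32221) = -47382/19298 - 18735/(-32221) = -47382*1/19298 - 18735*(-1/32221) = -23691/9649 + 18735/32221 = -582573696/310900429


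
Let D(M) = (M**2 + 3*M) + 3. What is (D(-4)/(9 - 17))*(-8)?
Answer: 7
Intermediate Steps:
D(M) = 3 + M**2 + 3*M
(D(-4)/(9 - 17))*(-8) = ((3 + (-4)**2 + 3*(-4))/(9 - 17))*(-8) = ((3 + 16 - 12)/(-8))*(-8) = -1/8*7*(-8) = -7/8*(-8) = 7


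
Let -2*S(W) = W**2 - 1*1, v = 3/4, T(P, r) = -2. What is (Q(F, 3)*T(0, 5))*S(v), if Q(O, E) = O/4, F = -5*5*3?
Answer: 525/64 ≈ 8.2031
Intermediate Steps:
F = -75 (F = -25*3 = -75)
v = 3/4 (v = 3*(1/4) = 3/4 ≈ 0.75000)
S(W) = 1/2 - W**2/2 (S(W) = -(W**2 - 1*1)/2 = -(W**2 - 1)/2 = -(-1 + W**2)/2 = 1/2 - W**2/2)
Q(O, E) = O/4 (Q(O, E) = O*(1/4) = O/4)
(Q(F, 3)*T(0, 5))*S(v) = (((1/4)*(-75))*(-2))*(1/2 - (3/4)**2/2) = (-75/4*(-2))*(1/2 - 1/2*9/16) = 75*(1/2 - 9/32)/2 = (75/2)*(7/32) = 525/64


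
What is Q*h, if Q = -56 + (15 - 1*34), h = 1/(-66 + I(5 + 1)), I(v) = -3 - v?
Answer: 1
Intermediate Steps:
h = -1/75 (h = 1/(-66 + (-3 - (5 + 1))) = 1/(-66 + (-3 - 1*6)) = 1/(-66 + (-3 - 6)) = 1/(-66 - 9) = 1/(-75) = -1/75 ≈ -0.013333)
Q = -75 (Q = -56 + (15 - 34) = -56 - 19 = -75)
Q*h = -75*(-1/75) = 1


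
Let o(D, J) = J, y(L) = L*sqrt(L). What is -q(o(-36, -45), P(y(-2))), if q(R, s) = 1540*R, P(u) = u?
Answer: 69300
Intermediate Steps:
y(L) = L**(3/2)
-q(o(-36, -45), P(y(-2))) = -1540*(-45) = -1*(-69300) = 69300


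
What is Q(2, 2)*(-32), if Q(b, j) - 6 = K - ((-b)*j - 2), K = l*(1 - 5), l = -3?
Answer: -768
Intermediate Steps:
K = 12 (K = -3*(1 - 5) = -3*(-4) = 12)
Q(b, j) = 20 + b*j (Q(b, j) = 6 + (12 - ((-b)*j - 2)) = 6 + (12 - (-b*j - 2)) = 6 + (12 - (-2 - b*j)) = 6 + (12 + (2 + b*j)) = 6 + (14 + b*j) = 20 + b*j)
Q(2, 2)*(-32) = (20 + 2*2)*(-32) = (20 + 4)*(-32) = 24*(-32) = -768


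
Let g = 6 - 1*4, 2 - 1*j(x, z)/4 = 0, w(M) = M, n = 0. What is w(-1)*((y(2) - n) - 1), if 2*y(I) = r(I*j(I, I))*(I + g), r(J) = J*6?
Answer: -191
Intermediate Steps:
j(x, z) = 8 (j(x, z) = 8 - 4*0 = 8 + 0 = 8)
g = 2 (g = 6 - 4 = 2)
r(J) = 6*J
y(I) = 24*I*(2 + I) (y(I) = ((6*(I*8))*(I + 2))/2 = ((6*(8*I))*(2 + I))/2 = ((48*I)*(2 + I))/2 = (48*I*(2 + I))/2 = 24*I*(2 + I))
w(-1)*((y(2) - n) - 1) = -((24*2*(2 + 2) - 1*0) - 1) = -((24*2*4 + 0) - 1) = -((192 + 0) - 1) = -(192 - 1) = -1*191 = -191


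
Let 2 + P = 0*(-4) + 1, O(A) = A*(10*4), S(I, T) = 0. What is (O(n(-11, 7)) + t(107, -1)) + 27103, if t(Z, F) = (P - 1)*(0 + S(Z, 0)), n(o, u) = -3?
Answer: 26983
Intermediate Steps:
O(A) = 40*A (O(A) = A*40 = 40*A)
P = -1 (P = -2 + (0*(-4) + 1) = -2 + (0 + 1) = -2 + 1 = -1)
t(Z, F) = 0 (t(Z, F) = (-1 - 1)*(0 + 0) = -2*0 = 0)
(O(n(-11, 7)) + t(107, -1)) + 27103 = (40*(-3) + 0) + 27103 = (-120 + 0) + 27103 = -120 + 27103 = 26983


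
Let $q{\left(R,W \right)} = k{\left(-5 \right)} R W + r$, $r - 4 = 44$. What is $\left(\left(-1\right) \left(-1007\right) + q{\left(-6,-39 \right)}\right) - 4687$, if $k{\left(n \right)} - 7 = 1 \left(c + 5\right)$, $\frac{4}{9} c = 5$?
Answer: $\frac{3617}{2} \approx 1808.5$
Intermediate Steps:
$c = \frac{45}{4}$ ($c = \frac{9}{4} \cdot 5 = \frac{45}{4} \approx 11.25$)
$r = 48$ ($r = 4 + 44 = 48$)
$k{\left(n \right)} = \frac{93}{4}$ ($k{\left(n \right)} = 7 + 1 \left(\frac{45}{4} + 5\right) = 7 + 1 \cdot \frac{65}{4} = 7 + \frac{65}{4} = \frac{93}{4}$)
$q{\left(R,W \right)} = 48 + \frac{93 R W}{4}$ ($q{\left(R,W \right)} = \frac{93 R}{4} W + 48 = \frac{93 R W}{4} + 48 = 48 + \frac{93 R W}{4}$)
$\left(\left(-1\right) \left(-1007\right) + q{\left(-6,-39 \right)}\right) - 4687 = \left(\left(-1\right) \left(-1007\right) + \left(48 + \frac{93}{4} \left(-6\right) \left(-39\right)\right)\right) - 4687 = \left(1007 + \left(48 + \frac{10881}{2}\right)\right) - 4687 = \left(1007 + \frac{10977}{2}\right) - 4687 = \frac{12991}{2} - 4687 = \frac{3617}{2}$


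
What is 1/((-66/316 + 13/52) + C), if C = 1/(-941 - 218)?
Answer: 366244/14751 ≈ 24.828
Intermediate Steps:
C = -1/1159 (C = 1/(-1159) = -1/1159 ≈ -0.00086281)
1/((-66/316 + 13/52) + C) = 1/((-66/316 + 13/52) - 1/1159) = 1/((-66*1/316 + 13*(1/52)) - 1/1159) = 1/((-33/158 + ¼) - 1/1159) = 1/(13/316 - 1/1159) = 1/(14751/366244) = 366244/14751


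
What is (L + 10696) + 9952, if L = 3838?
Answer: 24486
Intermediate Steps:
(L + 10696) + 9952 = (3838 + 10696) + 9952 = 14534 + 9952 = 24486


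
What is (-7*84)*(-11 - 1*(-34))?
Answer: -13524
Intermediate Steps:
(-7*84)*(-11 - 1*(-34)) = -588*(-11 + 34) = -588*23 = -13524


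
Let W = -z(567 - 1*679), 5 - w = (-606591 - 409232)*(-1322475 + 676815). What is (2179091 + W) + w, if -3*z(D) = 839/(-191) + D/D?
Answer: -125271952925260/191 ≈ -6.5587e+11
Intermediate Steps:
z(D) = 216/191 (z(D) = -(839/(-191) + D/D)/3 = -(839*(-1/191) + 1)/3 = -(-839/191 + 1)/3 = -1/3*(-648/191) = 216/191)
w = -655876278175 (w = 5 - (-606591 - 409232)*(-1322475 + 676815) = 5 - (-1015823)*(-645660) = 5 - 1*655876278180 = 5 - 655876278180 = -655876278175)
W = -216/191 (W = -1*216/191 = -216/191 ≈ -1.1309)
(2179091 + W) + w = (2179091 - 216/191) - 655876278175 = 416206165/191 - 655876278175 = -125271952925260/191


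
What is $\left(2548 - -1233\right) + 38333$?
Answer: $42114$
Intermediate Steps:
$\left(2548 - -1233\right) + 38333 = \left(2548 + 1233\right) + 38333 = 3781 + 38333 = 42114$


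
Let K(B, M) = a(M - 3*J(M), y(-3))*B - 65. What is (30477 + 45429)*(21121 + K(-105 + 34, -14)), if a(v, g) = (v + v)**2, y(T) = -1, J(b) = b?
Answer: -15302649600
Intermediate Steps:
a(v, g) = 4*v**2 (a(v, g) = (2*v)**2 = 4*v**2)
K(B, M) = -65 + 16*B*M**2 (K(B, M) = (4*(M - 3*M)**2)*B - 65 = (4*(-2*M)**2)*B - 65 = (4*(4*M**2))*B - 65 = (16*M**2)*B - 65 = 16*B*M**2 - 65 = -65 + 16*B*M**2)
(30477 + 45429)*(21121 + K(-105 + 34, -14)) = (30477 + 45429)*(21121 + (-65 + 16*(-105 + 34)*(-14)**2)) = 75906*(21121 + (-65 + 16*(-71)*196)) = 75906*(21121 + (-65 - 222656)) = 75906*(21121 - 222721) = 75906*(-201600) = -15302649600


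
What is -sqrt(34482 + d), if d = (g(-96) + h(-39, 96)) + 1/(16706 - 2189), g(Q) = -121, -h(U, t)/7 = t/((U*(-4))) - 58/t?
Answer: -sqrt(2175618456225617)/251628 ≈ -185.37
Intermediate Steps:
h(U, t) = 406/t + 7*t/(4*U) (h(U, t) = -7*(t/((U*(-4))) - 58/t) = -7*(t/((-4*U)) - 58/t) = -7*(t*(-1/(4*U)) - 58/t) = -7*(-t/(4*U) - 58/t) = -7*(-58/t - t/(4*U)) = 406/t + 7*t/(4*U))
d = -365600759/3019536 (d = (-121 + (406/96 + (7/4)*96/(-39))) + 1/(16706 - 2189) = (-121 + (406*(1/96) + (7/4)*96*(-1/39))) + 1/14517 = (-121 + (203/48 - 56/13)) + 1/14517 = (-121 - 49/624) + 1/14517 = -75553/624 + 1/14517 = -365600759/3019536 ≈ -121.08)
-sqrt(34482 + d) = -sqrt(34482 - 365600759/3019536) = -sqrt(103754039593/3019536) = -sqrt(2175618456225617)/251628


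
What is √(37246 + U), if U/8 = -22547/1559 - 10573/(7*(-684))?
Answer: 10*√143738484444086/622041 ≈ 192.74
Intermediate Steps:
U = -182943458/1866123 (U = 8*(-22547/1559 - 10573/(7*(-684))) = 8*(-22547*1/1559 - 10573/(-4788)) = 8*(-22547/1559 - 10573*(-1/4788)) = 8*(-22547/1559 + 10573/4788) = 8*(-91471729/7464492) = -182943458/1866123 ≈ -98.034)
√(37246 + U) = √(37246 - 182943458/1866123) = √(69322673800/1866123) = 10*√143738484444086/622041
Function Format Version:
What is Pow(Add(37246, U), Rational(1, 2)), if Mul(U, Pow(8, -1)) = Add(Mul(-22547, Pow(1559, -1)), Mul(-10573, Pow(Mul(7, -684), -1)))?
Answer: Mul(Rational(10, 622041), Pow(143738484444086, Rational(1, 2))) ≈ 192.74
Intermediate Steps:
U = Rational(-182943458, 1866123) (U = Mul(8, Add(Mul(-22547, Pow(1559, -1)), Mul(-10573, Pow(Mul(7, -684), -1)))) = Mul(8, Add(Mul(-22547, Rational(1, 1559)), Mul(-10573, Pow(-4788, -1)))) = Mul(8, Add(Rational(-22547, 1559), Mul(-10573, Rational(-1, 4788)))) = Mul(8, Add(Rational(-22547, 1559), Rational(10573, 4788))) = Mul(8, Rational(-91471729, 7464492)) = Rational(-182943458, 1866123) ≈ -98.034)
Pow(Add(37246, U), Rational(1, 2)) = Pow(Add(37246, Rational(-182943458, 1866123)), Rational(1, 2)) = Pow(Rational(69322673800, 1866123), Rational(1, 2)) = Mul(Rational(10, 622041), Pow(143738484444086, Rational(1, 2)))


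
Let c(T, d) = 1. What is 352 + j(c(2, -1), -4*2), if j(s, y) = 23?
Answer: 375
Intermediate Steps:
352 + j(c(2, -1), -4*2) = 352 + 23 = 375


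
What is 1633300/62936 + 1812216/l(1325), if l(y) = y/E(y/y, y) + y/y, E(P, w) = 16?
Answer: 152254022843/7033098 ≈ 21648.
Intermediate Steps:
l(y) = 1 + y/16 (l(y) = y/16 + y/y = y*(1/16) + 1 = y/16 + 1 = 1 + y/16)
1633300/62936 + 1812216/l(1325) = 1633300/62936 + 1812216/(1 + (1/16)*1325) = 1633300*(1/62936) + 1812216/(1 + 1325/16) = 408325/15734 + 1812216/(1341/16) = 408325/15734 + 1812216*(16/1341) = 408325/15734 + 9665152/447 = 152254022843/7033098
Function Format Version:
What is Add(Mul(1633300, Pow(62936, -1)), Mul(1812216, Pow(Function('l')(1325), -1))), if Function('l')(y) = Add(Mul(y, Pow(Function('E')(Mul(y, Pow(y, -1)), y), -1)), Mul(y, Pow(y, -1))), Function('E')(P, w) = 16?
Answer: Rational(152254022843, 7033098) ≈ 21648.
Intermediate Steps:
Function('l')(y) = Add(1, Mul(Rational(1, 16), y)) (Function('l')(y) = Add(Mul(y, Pow(16, -1)), Mul(y, Pow(y, -1))) = Add(Mul(y, Rational(1, 16)), 1) = Add(Mul(Rational(1, 16), y), 1) = Add(1, Mul(Rational(1, 16), y)))
Add(Mul(1633300, Pow(62936, -1)), Mul(1812216, Pow(Function('l')(1325), -1))) = Add(Mul(1633300, Pow(62936, -1)), Mul(1812216, Pow(Add(1, Mul(Rational(1, 16), 1325)), -1))) = Add(Mul(1633300, Rational(1, 62936)), Mul(1812216, Pow(Add(1, Rational(1325, 16)), -1))) = Add(Rational(408325, 15734), Mul(1812216, Pow(Rational(1341, 16), -1))) = Add(Rational(408325, 15734), Mul(1812216, Rational(16, 1341))) = Add(Rational(408325, 15734), Rational(9665152, 447)) = Rational(152254022843, 7033098)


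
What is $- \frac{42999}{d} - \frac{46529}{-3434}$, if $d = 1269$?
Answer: $- \frac{1737515}{85446} \approx -20.335$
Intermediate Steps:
$- \frac{42999}{d} - \frac{46529}{-3434} = - \frac{42999}{1269} - \frac{46529}{-3434} = \left(-42999\right) \frac{1}{1269} - - \frac{2737}{202} = - \frac{14333}{423} + \frac{2737}{202} = - \frac{1737515}{85446}$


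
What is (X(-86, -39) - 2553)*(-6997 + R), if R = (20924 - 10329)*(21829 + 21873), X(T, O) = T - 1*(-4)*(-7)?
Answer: -1234862853231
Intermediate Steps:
X(T, O) = -28 + T (X(T, O) = T + 4*(-7) = T - 28 = -28 + T)
R = 463022690 (R = 10595*43702 = 463022690)
(X(-86, -39) - 2553)*(-6997 + R) = ((-28 - 86) - 2553)*(-6997 + 463022690) = (-114 - 2553)*463015693 = -2667*463015693 = -1234862853231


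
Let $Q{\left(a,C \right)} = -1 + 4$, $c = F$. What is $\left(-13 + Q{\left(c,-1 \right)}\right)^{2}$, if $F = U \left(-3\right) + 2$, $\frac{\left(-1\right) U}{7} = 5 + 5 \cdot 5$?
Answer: $100$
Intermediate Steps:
$U = -210$ ($U = - 7 \left(5 + 5 \cdot 5\right) = - 7 \left(5 + 25\right) = \left(-7\right) 30 = -210$)
$F = 632$ ($F = \left(-210\right) \left(-3\right) + 2 = 630 + 2 = 632$)
$c = 632$
$Q{\left(a,C \right)} = 3$
$\left(-13 + Q{\left(c,-1 \right)}\right)^{2} = \left(-13 + 3\right)^{2} = \left(-10\right)^{2} = 100$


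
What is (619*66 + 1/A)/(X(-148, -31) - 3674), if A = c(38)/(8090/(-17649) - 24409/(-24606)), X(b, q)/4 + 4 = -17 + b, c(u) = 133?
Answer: -87394404367667/9305468783100 ≈ -9.3917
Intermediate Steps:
X(b, q) = -84 + 4*b (X(b, q) = -16 + 4*(-17 + b) = -16 + (-68 + 4*b) = -84 + 4*b)
A = 2139188226/8582663 (A = 133/(8090/(-17649) - 24409/(-24606)) = 133/(8090*(-1/17649) - 24409*(-1/24606)) = 133/(-8090/17649 + 24409/24606) = 133/(8582663/16084122) = 133*(16084122/8582663) = 2139188226/8582663 ≈ 249.25)
(619*66 + 1/A)/(X(-148, -31) - 3674) = (619*66 + 1/(2139188226/8582663))/((-84 + 4*(-148)) - 3674) = (40854 + 8582663/2139188226)/((-84 - 592) - 3674) = 87394404367667/(2139188226*(-676 - 3674)) = (87394404367667/2139188226)/(-4350) = (87394404367667/2139188226)*(-1/4350) = -87394404367667/9305468783100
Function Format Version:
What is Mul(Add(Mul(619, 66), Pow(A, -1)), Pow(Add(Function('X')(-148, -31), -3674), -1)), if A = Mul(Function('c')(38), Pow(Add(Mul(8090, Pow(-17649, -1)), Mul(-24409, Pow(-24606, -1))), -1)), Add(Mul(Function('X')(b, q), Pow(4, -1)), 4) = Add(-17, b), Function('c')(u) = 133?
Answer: Rational(-87394404367667, 9305468783100) ≈ -9.3917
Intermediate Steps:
Function('X')(b, q) = Add(-84, Mul(4, b)) (Function('X')(b, q) = Add(-16, Mul(4, Add(-17, b))) = Add(-16, Add(-68, Mul(4, b))) = Add(-84, Mul(4, b)))
A = Rational(2139188226, 8582663) (A = Mul(133, Pow(Add(Mul(8090, Pow(-17649, -1)), Mul(-24409, Pow(-24606, -1))), -1)) = Mul(133, Pow(Add(Mul(8090, Rational(-1, 17649)), Mul(-24409, Rational(-1, 24606))), -1)) = Mul(133, Pow(Add(Rational(-8090, 17649), Rational(24409, 24606)), -1)) = Mul(133, Pow(Rational(8582663, 16084122), -1)) = Mul(133, Rational(16084122, 8582663)) = Rational(2139188226, 8582663) ≈ 249.25)
Mul(Add(Mul(619, 66), Pow(A, -1)), Pow(Add(Function('X')(-148, -31), -3674), -1)) = Mul(Add(Mul(619, 66), Pow(Rational(2139188226, 8582663), -1)), Pow(Add(Add(-84, Mul(4, -148)), -3674), -1)) = Mul(Add(40854, Rational(8582663, 2139188226)), Pow(Add(Add(-84, -592), -3674), -1)) = Mul(Rational(87394404367667, 2139188226), Pow(Add(-676, -3674), -1)) = Mul(Rational(87394404367667, 2139188226), Pow(-4350, -1)) = Mul(Rational(87394404367667, 2139188226), Rational(-1, 4350)) = Rational(-87394404367667, 9305468783100)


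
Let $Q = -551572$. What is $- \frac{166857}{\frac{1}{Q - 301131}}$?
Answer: $142279464471$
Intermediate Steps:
$- \frac{166857}{\frac{1}{Q - 301131}} = - \frac{166857}{\frac{1}{-551572 - 301131}} = - \frac{166857}{\frac{1}{-852703}} = - \frac{166857}{- \frac{1}{852703}} = \left(-166857\right) \left(-852703\right) = 142279464471$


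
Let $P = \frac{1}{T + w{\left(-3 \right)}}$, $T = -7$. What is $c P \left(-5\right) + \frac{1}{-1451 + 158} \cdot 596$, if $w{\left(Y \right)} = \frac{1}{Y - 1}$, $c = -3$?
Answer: $- \frac{94864}{37497} \approx -2.5299$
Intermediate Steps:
$w{\left(Y \right)} = \frac{1}{-1 + Y}$
$P = - \frac{4}{29}$ ($P = \frac{1}{-7 + \frac{1}{-1 - 3}} = \frac{1}{-7 + \frac{1}{-4}} = \frac{1}{-7 - \frac{1}{4}} = \frac{1}{- \frac{29}{4}} = - \frac{4}{29} \approx -0.13793$)
$c P \left(-5\right) + \frac{1}{-1451 + 158} \cdot 596 = \left(-3\right) \left(- \frac{4}{29}\right) \left(-5\right) + \frac{1}{-1451 + 158} \cdot 596 = \frac{12}{29} \left(-5\right) + \frac{1}{-1293} \cdot 596 = - \frac{60}{29} - \frac{596}{1293} = - \frac{94864}{37497}$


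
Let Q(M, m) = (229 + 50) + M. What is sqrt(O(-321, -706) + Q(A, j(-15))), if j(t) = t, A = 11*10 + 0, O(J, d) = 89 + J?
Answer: sqrt(157) ≈ 12.530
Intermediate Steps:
A = 110 (A = 110 + 0 = 110)
Q(M, m) = 279 + M
sqrt(O(-321, -706) + Q(A, j(-15))) = sqrt((89 - 321) + (279 + 110)) = sqrt(-232 + 389) = sqrt(157)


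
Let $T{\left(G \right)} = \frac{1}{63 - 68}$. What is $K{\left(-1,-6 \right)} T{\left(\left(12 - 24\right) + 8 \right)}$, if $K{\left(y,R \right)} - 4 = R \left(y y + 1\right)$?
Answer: $\frac{8}{5} \approx 1.6$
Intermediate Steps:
$T{\left(G \right)} = - \frac{1}{5}$ ($T{\left(G \right)} = \frac{1}{-5} = - \frac{1}{5}$)
$K{\left(y,R \right)} = 4 + R \left(1 + y^{2}\right)$ ($K{\left(y,R \right)} = 4 + R \left(y y + 1\right) = 4 + R \left(y^{2} + 1\right) = 4 + R \left(1 + y^{2}\right)$)
$K{\left(-1,-6 \right)} T{\left(\left(12 - 24\right) + 8 \right)} = \left(4 - 6 - 6 \left(-1\right)^{2}\right) \left(- \frac{1}{5}\right) = \left(4 - 6 - 6\right) \left(- \frac{1}{5}\right) = \left(-8\right) \left(- \frac{1}{5}\right) = \frac{8}{5}$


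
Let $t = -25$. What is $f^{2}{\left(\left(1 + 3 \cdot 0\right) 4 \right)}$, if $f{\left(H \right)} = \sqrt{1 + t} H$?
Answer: $-384$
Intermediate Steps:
$f{\left(H \right)} = 2 i H \sqrt{6}$ ($f{\left(H \right)} = \sqrt{1 - 25} H = \sqrt{-24} H = 2 i \sqrt{6} H = 2 i H \sqrt{6}$)
$f^{2}{\left(\left(1 + 3 \cdot 0\right) 4 \right)} = \left(2 i \left(1 + 3 \cdot 0\right) 4 \sqrt{6}\right)^{2} = \left(2 i \left(1 + 0\right) 4 \sqrt{6}\right)^{2} = \left(2 i 1 \cdot 4 \sqrt{6}\right)^{2} = \left(2 i 4 \sqrt{6}\right)^{2} = \left(8 i \sqrt{6}\right)^{2} = -384$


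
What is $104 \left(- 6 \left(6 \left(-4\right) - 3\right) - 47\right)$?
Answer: $11960$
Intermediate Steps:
$104 \left(- 6 \left(6 \left(-4\right) - 3\right) - 47\right) = 104 \left(- 6 \left(-24 - 3\right) - 47\right) = 104 \left(\left(-6\right) \left(-27\right) - 47\right) = 104 \left(162 - 47\right) = 104 \cdot 115 = 11960$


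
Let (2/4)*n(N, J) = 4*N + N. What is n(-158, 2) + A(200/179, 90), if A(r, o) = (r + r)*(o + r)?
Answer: -44100780/32041 ≈ -1376.4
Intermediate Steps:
n(N, J) = 10*N (n(N, J) = 2*(4*N + N) = 2*(5*N) = 10*N)
A(r, o) = 2*r*(o + r) (A(r, o) = (2*r)*(o + r) = 2*r*(o + r))
n(-158, 2) + A(200/179, 90) = 10*(-158) + 2*(200/179)*(90 + 200/179) = -1580 + 2*(200*(1/179))*(90 + 200*(1/179)) = -1580 + 2*(200/179)*(90 + 200/179) = -1580 + 2*(200/179)*(16310/179) = -1580 + 6524000/32041 = -44100780/32041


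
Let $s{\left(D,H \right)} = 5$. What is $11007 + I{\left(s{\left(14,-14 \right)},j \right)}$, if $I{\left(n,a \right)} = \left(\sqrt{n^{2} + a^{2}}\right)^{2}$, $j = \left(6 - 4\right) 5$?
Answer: $11132$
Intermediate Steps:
$j = 10$ ($j = 2 \cdot 5 = 10$)
$I{\left(n,a \right)} = a^{2} + n^{2}$ ($I{\left(n,a \right)} = \left(\sqrt{a^{2} + n^{2}}\right)^{2} = a^{2} + n^{2}$)
$11007 + I{\left(s{\left(14,-14 \right)},j \right)} = 11007 + \left(10^{2} + 5^{2}\right) = 11007 + \left(100 + 25\right) = 11007 + 125 = 11132$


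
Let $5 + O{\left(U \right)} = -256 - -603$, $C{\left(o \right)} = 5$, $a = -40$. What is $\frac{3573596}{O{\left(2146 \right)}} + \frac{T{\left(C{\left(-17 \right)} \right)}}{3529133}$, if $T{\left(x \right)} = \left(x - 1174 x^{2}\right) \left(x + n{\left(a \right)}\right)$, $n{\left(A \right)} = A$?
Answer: $\frac{331895969261}{31762197} \approx 10449.0$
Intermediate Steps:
$O{\left(U \right)} = 342$ ($O{\left(U \right)} = -5 - -347 = -5 + \left(-256 + 603\right) = -5 + 347 = 342$)
$T{\left(x \right)} = \left(-40 + x\right) \left(x - 1174 x^{2}\right)$ ($T{\left(x \right)} = \left(x - 1174 x^{2}\right) \left(x - 40\right) = \left(x - 1174 x^{2}\right) \left(-40 + x\right) = \left(-40 + x\right) \left(x - 1174 x^{2}\right)$)
$\frac{3573596}{O{\left(2146 \right)}} + \frac{T{\left(C{\left(-17 \right)} \right)}}{3529133} = \frac{3573596}{342} + \frac{5 \left(-40 - 1174 \cdot 5^{2} + 46961 \cdot 5\right)}{3529133} = 3573596 \cdot \frac{1}{342} + 5 \left(-40 - 29350 + 234805\right) \frac{1}{3529133} = \frac{94042}{9} + 5 \left(-40 - 29350 + 234805\right) \frac{1}{3529133} = \frac{94042}{9} + 5 \cdot 205415 \cdot \frac{1}{3529133} = \frac{94042}{9} + 1027075 \cdot \frac{1}{3529133} = \frac{94042}{9} + \frac{1027075}{3529133} = \frac{331895969261}{31762197}$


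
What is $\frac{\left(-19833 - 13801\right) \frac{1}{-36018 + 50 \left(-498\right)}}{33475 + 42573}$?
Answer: $\frac{16817}{2316346032} \approx 7.2601 \cdot 10^{-6}$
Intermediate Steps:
$\frac{\left(-19833 - 13801\right) \frac{1}{-36018 + 50 \left(-498\right)}}{33475 + 42573} = \frac{\left(-33634\right) \frac{1}{-36018 - 24900}}{76048} = - \frac{33634}{-60918} \cdot \frac{1}{76048} = \left(-33634\right) \left(- \frac{1}{60918}\right) \frac{1}{76048} = \frac{16817}{30459} \cdot \frac{1}{76048} = \frac{16817}{2316346032}$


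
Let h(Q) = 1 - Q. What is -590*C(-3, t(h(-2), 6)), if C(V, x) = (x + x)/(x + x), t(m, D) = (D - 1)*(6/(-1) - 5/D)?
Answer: -590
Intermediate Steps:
t(m, D) = (-1 + D)*(-6 - 5/D) (t(m, D) = (-1 + D)*(6*(-1) - 5/D) = (-1 + D)*(-6 - 5/D))
C(V, x) = 1 (C(V, x) = (2*x)/((2*x)) = (2*x)*(1/(2*x)) = 1)
-590*C(-3, t(h(-2), 6)) = -590*1 = -590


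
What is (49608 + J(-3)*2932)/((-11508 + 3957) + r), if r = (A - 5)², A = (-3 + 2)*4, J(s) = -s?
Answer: -9734/1245 ≈ -7.8185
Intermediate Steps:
A = -4 (A = -1*4 = -4)
r = 81 (r = (-4 - 5)² = (-9)² = 81)
(49608 + J(-3)*2932)/((-11508 + 3957) + r) = (49608 - 1*(-3)*2932)/((-11508 + 3957) + 81) = (49608 + 3*2932)/(-7551 + 81) = (49608 + 8796)/(-7470) = 58404*(-1/7470) = -9734/1245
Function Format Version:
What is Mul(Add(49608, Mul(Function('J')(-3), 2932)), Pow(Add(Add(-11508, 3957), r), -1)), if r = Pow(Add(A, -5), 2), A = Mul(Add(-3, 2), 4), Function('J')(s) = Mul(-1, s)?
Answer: Rational(-9734, 1245) ≈ -7.8185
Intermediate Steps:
A = -4 (A = Mul(-1, 4) = -4)
r = 81 (r = Pow(Add(-4, -5), 2) = Pow(-9, 2) = 81)
Mul(Add(49608, Mul(Function('J')(-3), 2932)), Pow(Add(Add(-11508, 3957), r), -1)) = Mul(Add(49608, Mul(Mul(-1, -3), 2932)), Pow(Add(Add(-11508, 3957), 81), -1)) = Mul(Add(49608, Mul(3, 2932)), Pow(Add(-7551, 81), -1)) = Mul(Add(49608, 8796), Pow(-7470, -1)) = Mul(58404, Rational(-1, 7470)) = Rational(-9734, 1245)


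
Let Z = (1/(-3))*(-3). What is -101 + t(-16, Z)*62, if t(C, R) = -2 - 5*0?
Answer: -225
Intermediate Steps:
Z = 1 (Z = -⅓*1*(-3) = -⅓*(-3) = 1)
t(C, R) = -2 (t(C, R) = -2 + 0 = -2)
-101 + t(-16, Z)*62 = -101 - 2*62 = -101 - 124 = -225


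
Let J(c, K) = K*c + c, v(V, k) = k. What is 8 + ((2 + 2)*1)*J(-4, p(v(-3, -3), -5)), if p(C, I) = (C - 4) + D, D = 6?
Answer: 8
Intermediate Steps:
p(C, I) = 2 + C (p(C, I) = (C - 4) + 6 = (-4 + C) + 6 = 2 + C)
J(c, K) = c + K*c
8 + ((2 + 2)*1)*J(-4, p(v(-3, -3), -5)) = 8 + ((2 + 2)*1)*(-4*(1 + (2 - 3))) = 8 + (4*1)*(-4*(1 - 1)) = 8 + 4*(-4*0) = 8 + 4*0 = 8 + 0 = 8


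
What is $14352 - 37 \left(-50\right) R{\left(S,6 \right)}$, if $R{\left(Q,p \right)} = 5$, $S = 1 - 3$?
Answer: $23602$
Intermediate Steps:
$S = -2$
$14352 - 37 \left(-50\right) R{\left(S,6 \right)} = 14352 - 37 \left(-50\right) 5 = 14352 - \left(-1850\right) 5 = 14352 - -9250 = 14352 + 9250 = 23602$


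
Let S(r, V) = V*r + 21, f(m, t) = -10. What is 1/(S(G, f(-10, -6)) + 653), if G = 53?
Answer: 1/144 ≈ 0.0069444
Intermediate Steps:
S(r, V) = 21 + V*r
1/(S(G, f(-10, -6)) + 653) = 1/((21 - 10*53) + 653) = 1/((21 - 530) + 653) = 1/(-509 + 653) = 1/144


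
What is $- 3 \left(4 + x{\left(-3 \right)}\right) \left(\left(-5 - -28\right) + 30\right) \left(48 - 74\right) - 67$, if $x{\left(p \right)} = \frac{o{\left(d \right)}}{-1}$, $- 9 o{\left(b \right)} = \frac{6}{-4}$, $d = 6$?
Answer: $15780$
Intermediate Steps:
$o{\left(b \right)} = \frac{1}{6}$ ($o{\left(b \right)} = - \frac{6 \frac{1}{-4}}{9} = - \frac{6 \left(- \frac{1}{4}\right)}{9} = \left(- \frac{1}{9}\right) \left(- \frac{3}{2}\right) = \frac{1}{6}$)
$x{\left(p \right)} = - \frac{1}{6}$ ($x{\left(p \right)} = \frac{1}{6 \left(-1\right)} = \frac{1}{6} \left(-1\right) = - \frac{1}{6}$)
$- 3 \left(4 + x{\left(-3 \right)}\right) \left(\left(-5 - -28\right) + 30\right) \left(48 - 74\right) - 67 = - 3 \left(4 - \frac{1}{6}\right) \left(\left(-5 - -28\right) + 30\right) \left(48 - 74\right) - 67 = \left(-3\right) \frac{23}{6} \left(\left(-5 + 28\right) + 30\right) \left(-26\right) - 67 = - \frac{23 \left(23 + 30\right) \left(-26\right)}{2} - 67 = - \frac{23 \cdot 53 \left(-26\right)}{2} - 67 = \left(- \frac{23}{2}\right) \left(-1378\right) - 67 = 15847 - 67 = 15780$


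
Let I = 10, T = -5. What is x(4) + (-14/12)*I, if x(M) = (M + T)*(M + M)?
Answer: -59/3 ≈ -19.667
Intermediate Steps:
x(M) = 2*M*(-5 + M) (x(M) = (M - 5)*(M + M) = (-5 + M)*(2*M) = 2*M*(-5 + M))
x(4) + (-14/12)*I = 2*4*(-5 + 4) - 14/12*10 = 2*4*(-1) - 14*1/12*10 = -8 - 7/6*10 = -8 - 35/3 = -59/3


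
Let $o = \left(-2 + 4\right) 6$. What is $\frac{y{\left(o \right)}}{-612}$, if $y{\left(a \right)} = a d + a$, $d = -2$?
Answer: $\frac{1}{51} \approx 0.019608$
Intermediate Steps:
$o = 12$ ($o = 2 \cdot 6 = 12$)
$y{\left(a \right)} = - a$ ($y{\left(a \right)} = a \left(-2\right) + a = - 2 a + a = - a$)
$\frac{y{\left(o \right)}}{-612} = \frac{\left(-1\right) 12}{-612} = \left(-12\right) \left(- \frac{1}{612}\right) = \frac{1}{51}$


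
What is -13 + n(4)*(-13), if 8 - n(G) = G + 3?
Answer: -26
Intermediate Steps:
n(G) = 5 - G (n(G) = 8 - (G + 3) = 8 - (3 + G) = 8 + (-3 - G) = 5 - G)
-13 + n(4)*(-13) = -13 + (5 - 1*4)*(-13) = -13 + (5 - 4)*(-13) = -13 + 1*(-13) = -13 - 13 = -26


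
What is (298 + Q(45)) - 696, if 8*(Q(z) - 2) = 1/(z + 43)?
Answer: -278783/704 ≈ -396.00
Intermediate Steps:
Q(z) = 2 + 1/(8*(43 + z)) (Q(z) = 2 + 1/(8*(z + 43)) = 2 + 1/(8*(43 + z)))
(298 + Q(45)) - 696 = (298 + (689 + 16*45)/(8*(43 + 45))) - 696 = (298 + (⅛)*(689 + 720)/88) - 696 = (298 + (⅛)*(1/88)*1409) - 696 = (298 + 1409/704) - 696 = 211201/704 - 696 = -278783/704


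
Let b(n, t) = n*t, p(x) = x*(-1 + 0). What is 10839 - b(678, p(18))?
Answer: 23043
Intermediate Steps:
p(x) = -x (p(x) = x*(-1) = -x)
10839 - b(678, p(18)) = 10839 - 678*(-1*18) = 10839 - 678*(-18) = 10839 - 1*(-12204) = 10839 + 12204 = 23043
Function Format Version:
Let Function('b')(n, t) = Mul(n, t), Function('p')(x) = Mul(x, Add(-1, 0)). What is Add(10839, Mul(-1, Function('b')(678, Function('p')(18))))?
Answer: 23043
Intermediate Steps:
Function('p')(x) = Mul(-1, x) (Function('p')(x) = Mul(x, -1) = Mul(-1, x))
Add(10839, Mul(-1, Function('b')(678, Function('p')(18)))) = Add(10839, Mul(-1, Mul(678, Mul(-1, 18)))) = Add(10839, Mul(-1, Mul(678, -18))) = Add(10839, Mul(-1, -12204)) = Add(10839, 12204) = 23043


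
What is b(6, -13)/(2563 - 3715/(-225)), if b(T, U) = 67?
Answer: 3015/116078 ≈ 0.025974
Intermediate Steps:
b(6, -13)/(2563 - 3715/(-225)) = 67/(2563 - 3715/(-225)) = 67/(2563 - 3715*(-1)/225) = 67/(2563 - 1*(-743/45)) = 67/(2563 + 743/45) = 67/(116078/45) = 67*(45/116078) = 3015/116078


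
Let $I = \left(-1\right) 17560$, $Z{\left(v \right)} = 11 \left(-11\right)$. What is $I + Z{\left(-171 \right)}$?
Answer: $-17681$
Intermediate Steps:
$Z{\left(v \right)} = -121$
$I = -17560$
$I + Z{\left(-171 \right)} = -17560 - 121 = -17681$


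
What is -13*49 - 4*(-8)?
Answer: -605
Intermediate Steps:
-13*49 - 4*(-8) = -637 + 32 = -605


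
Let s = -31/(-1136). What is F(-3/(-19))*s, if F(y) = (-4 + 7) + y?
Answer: 465/5396 ≈ 0.086175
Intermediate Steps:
s = 31/1136 (s = -31*(-1/1136) = 31/1136 ≈ 0.027289)
F(y) = 3 + y
F(-3/(-19))*s = (3 - 3/(-19))*(31/1136) = (3 - 3*(-1/19))*(31/1136) = (3 + 3/19)*(31/1136) = (60/19)*(31/1136) = 465/5396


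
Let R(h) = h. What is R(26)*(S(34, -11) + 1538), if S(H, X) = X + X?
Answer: 39416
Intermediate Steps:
S(H, X) = 2*X
R(26)*(S(34, -11) + 1538) = 26*(2*(-11) + 1538) = 26*(-22 + 1538) = 26*1516 = 39416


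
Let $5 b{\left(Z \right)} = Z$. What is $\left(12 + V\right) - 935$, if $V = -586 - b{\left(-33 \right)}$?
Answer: $- \frac{7512}{5} \approx -1502.4$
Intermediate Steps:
$b{\left(Z \right)} = \frac{Z}{5}$
$V = - \frac{2897}{5}$ ($V = -586 - \frac{1}{5} \left(-33\right) = -586 - - \frac{33}{5} = -586 + \frac{33}{5} = - \frac{2897}{5} \approx -579.4$)
$\left(12 + V\right) - 935 = \left(12 - \frac{2897}{5}\right) - 935 = - \frac{2837}{5} - 935 = - \frac{7512}{5}$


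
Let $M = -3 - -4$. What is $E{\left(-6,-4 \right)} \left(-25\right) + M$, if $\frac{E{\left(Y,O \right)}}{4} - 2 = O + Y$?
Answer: $801$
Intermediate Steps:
$E{\left(Y,O \right)} = 8 + 4 O + 4 Y$ ($E{\left(Y,O \right)} = 8 + 4 \left(O + Y\right) = 8 + \left(4 O + 4 Y\right) = 8 + 4 O + 4 Y$)
$M = 1$ ($M = -3 + 4 = 1$)
$E{\left(-6,-4 \right)} \left(-25\right) + M = \left(8 + 4 \left(-4\right) + 4 \left(-6\right)\right) \left(-25\right) + 1 = \left(8 - 16 - 24\right) \left(-25\right) + 1 = \left(-32\right) \left(-25\right) + 1 = 800 + 1 = 801$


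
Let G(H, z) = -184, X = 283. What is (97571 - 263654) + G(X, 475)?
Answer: -166267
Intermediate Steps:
(97571 - 263654) + G(X, 475) = (97571 - 263654) - 184 = -166083 - 184 = -166267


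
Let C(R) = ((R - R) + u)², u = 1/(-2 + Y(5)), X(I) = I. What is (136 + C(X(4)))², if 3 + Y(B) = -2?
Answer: 44422225/2401 ≈ 18502.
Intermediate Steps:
Y(B) = -5 (Y(B) = -3 - 2 = -5)
u = -⅐ (u = 1/(-2 - 5) = 1/(-7) = -⅐ ≈ -0.14286)
C(R) = 1/49 (C(R) = ((R - R) - ⅐)² = (0 - ⅐)² = (-⅐)² = 1/49)
(136 + C(X(4)))² = (136 + 1/49)² = (6665/49)² = 44422225/2401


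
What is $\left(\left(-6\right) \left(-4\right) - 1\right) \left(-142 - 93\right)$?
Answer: $-5405$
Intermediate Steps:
$\left(\left(-6\right) \left(-4\right) - 1\right) \left(-142 - 93\right) = \left(24 - 1\right) \left(-235\right) = 23 \left(-235\right) = -5405$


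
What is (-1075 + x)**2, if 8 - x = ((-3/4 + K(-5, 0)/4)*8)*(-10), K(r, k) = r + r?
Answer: 1760929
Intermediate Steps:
K(r, k) = 2*r
x = -252 (x = 8 - (-3/4 + (2*(-5))/4)*8*(-10) = 8 - (-3*1/4 - 10*1/4)*8*(-10) = 8 - (-3/4 - 5/2)*8*(-10) = 8 - (-13/4*8)*(-10) = 8 - (-26)*(-10) = 8 - 1*260 = 8 - 260 = -252)
(-1075 + x)**2 = (-1075 - 252)**2 = (-1327)**2 = 1760929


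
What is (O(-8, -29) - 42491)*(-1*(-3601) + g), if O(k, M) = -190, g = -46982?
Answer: 1851544461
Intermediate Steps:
(O(-8, -29) - 42491)*(-1*(-3601) + g) = (-190 - 42491)*(-1*(-3601) - 46982) = -42681*(3601 - 46982) = -42681*(-43381) = 1851544461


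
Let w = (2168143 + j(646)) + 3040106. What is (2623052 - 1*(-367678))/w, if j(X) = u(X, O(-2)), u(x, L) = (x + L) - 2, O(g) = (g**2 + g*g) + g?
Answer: 2990730/5208899 ≈ 0.57416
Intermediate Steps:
O(g) = g + 2*g**2 (O(g) = (g**2 + g**2) + g = 2*g**2 + g = g + 2*g**2)
u(x, L) = -2 + L + x (u(x, L) = (L + x) - 2 = -2 + L + x)
j(X) = 4 + X (j(X) = -2 - 2*(1 + 2*(-2)) + X = -2 - 2*(1 - 4) + X = -2 - 2*(-3) + X = -2 + 6 + X = 4 + X)
w = 5208899 (w = (2168143 + (4 + 646)) + 3040106 = (2168143 + 650) + 3040106 = 2168793 + 3040106 = 5208899)
(2623052 - 1*(-367678))/w = (2623052 - 1*(-367678))/5208899 = (2623052 + 367678)*(1/5208899) = 2990730*(1/5208899) = 2990730/5208899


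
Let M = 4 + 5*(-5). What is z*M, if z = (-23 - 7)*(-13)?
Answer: -8190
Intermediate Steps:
M = -21 (M = 4 - 25 = -21)
z = 390 (z = -30*(-13) = 390)
z*M = 390*(-21) = -8190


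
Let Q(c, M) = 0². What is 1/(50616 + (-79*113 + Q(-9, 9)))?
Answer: 1/41689 ≈ 2.3987e-5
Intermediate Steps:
Q(c, M) = 0
1/(50616 + (-79*113 + Q(-9, 9))) = 1/(50616 + (-79*113 + 0)) = 1/(50616 + (-8927 + 0)) = 1/(50616 - 8927) = 1/41689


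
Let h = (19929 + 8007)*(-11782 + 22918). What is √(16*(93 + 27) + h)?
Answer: 8*√4860894 ≈ 17638.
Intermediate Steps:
h = 311095296 (h = 27936*11136 = 311095296)
√(16*(93 + 27) + h) = √(16*(93 + 27) + 311095296) = √(16*120 + 311095296) = √(1920 + 311095296) = √311097216 = 8*√4860894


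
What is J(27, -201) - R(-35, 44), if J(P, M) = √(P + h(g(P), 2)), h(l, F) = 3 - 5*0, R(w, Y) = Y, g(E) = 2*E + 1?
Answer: -44 + √30 ≈ -38.523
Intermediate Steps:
g(E) = 1 + 2*E
h(l, F) = 3 (h(l, F) = 3 + 0 = 3)
J(P, M) = √(3 + P) (J(P, M) = √(P + 3) = √(3 + P))
J(27, -201) - R(-35, 44) = √(3 + 27) - 1*44 = √30 - 44 = -44 + √30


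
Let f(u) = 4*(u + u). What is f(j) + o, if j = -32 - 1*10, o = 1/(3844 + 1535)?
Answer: -1807343/5379 ≈ -336.00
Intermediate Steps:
o = 1/5379 ≈ 0.00018591
j = -42 (j = -32 - 10 = -42)
f(u) = 8*u (f(u) = 4*(2*u) = 8*u)
f(j) + o = 8*(-42) + 1/5379 = -336 + 1/5379 = -1807343/5379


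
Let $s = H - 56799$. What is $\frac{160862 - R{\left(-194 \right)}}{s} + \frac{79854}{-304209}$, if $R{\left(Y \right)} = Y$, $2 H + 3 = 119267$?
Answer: $\frac{16256152774}{287274699} \approx 56.587$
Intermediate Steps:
$H = 59632$ ($H = - \frac{3}{2} + \frac{1}{2} \cdot 119267 = - \frac{3}{2} + \frac{119267}{2} = 59632$)
$s = 2833$ ($s = 59632 - 56799 = 2833$)
$\frac{160862 - R{\left(-194 \right)}}{s} + \frac{79854}{-304209} = \frac{160862 - -194}{2833} + \frac{79854}{-304209} = \left(160862 + 194\right) \frac{1}{2833} + 79854 \left(- \frac{1}{304209}\right) = 161056 \cdot \frac{1}{2833} - \frac{26618}{101403} = \frac{161056}{2833} - \frac{26618}{101403} = \frac{16256152774}{287274699}$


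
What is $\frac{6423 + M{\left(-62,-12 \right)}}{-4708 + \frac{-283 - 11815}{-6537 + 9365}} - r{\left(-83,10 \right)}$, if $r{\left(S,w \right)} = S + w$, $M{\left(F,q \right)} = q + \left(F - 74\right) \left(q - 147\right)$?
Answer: $\frac{446769263}{6663161} \approx 67.051$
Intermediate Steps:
$M{\left(F,q \right)} = q + \left(-147 + q\right) \left(-74 + F\right)$ ($M{\left(F,q \right)} = q + \left(-74 + F\right) \left(-147 + q\right) = q + \left(-147 + q\right) \left(-74 + F\right)$)
$\frac{6423 + M{\left(-62,-12 \right)}}{-4708 + \frac{-283 - 11815}{-6537 + 9365}} - r{\left(-83,10 \right)} = \frac{6423 - -21612}{-4708 + \frac{-283 - 11815}{-6537 + 9365}} - \left(-83 + 10\right) = \frac{6423 + \left(10878 + 9114 + 876 + 744\right)}{-4708 - \frac{12098}{2828}} - -73 = \frac{6423 + 21612}{-4708 - \frac{6049}{1414}} + 73 = \frac{28035}{-4708 - \frac{6049}{1414}} + 73 = \frac{28035}{- \frac{6663161}{1414}} + 73 = 28035 \left(- \frac{1414}{6663161}\right) + 73 = - \frac{39641490}{6663161} + 73 = \frac{446769263}{6663161}$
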